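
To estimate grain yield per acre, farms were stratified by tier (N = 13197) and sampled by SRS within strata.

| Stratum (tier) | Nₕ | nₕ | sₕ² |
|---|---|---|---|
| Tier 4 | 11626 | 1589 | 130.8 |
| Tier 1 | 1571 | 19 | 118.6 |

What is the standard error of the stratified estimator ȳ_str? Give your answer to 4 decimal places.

0.3775

Var(ȳ_str) = Σₕ Wₕ²(1 − fₕ)sₕ²/nₕ with Wₕ = Nₕ/N, N = 13197.
Tier 4: Wₕ = 0.88095779; term = 0.88095779²·(1 − 0.13667641)·130.8/1589 = 0.055152811.
Tier 1: Wₕ = 0.11904221; term = 0.11904221²·(1 − 0.01209421)·118.6/19 = 0.087387347.
Sum = 0.14254016.
SE = √(0.14254016) = 0.3775.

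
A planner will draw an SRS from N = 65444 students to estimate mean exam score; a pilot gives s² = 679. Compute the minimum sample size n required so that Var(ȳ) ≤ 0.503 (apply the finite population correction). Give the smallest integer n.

1323

Without fpc, n₀ = s²/D = 679/0.503 = 1349.9006.
With fpc, (1 − n/N)·s²/n ≤ D requires n ≥ n₀/(1 + n₀/N) = 1349.9006/(1 + 1349.9006/65444) = 1322.6192.
Rounding up, n = 1323.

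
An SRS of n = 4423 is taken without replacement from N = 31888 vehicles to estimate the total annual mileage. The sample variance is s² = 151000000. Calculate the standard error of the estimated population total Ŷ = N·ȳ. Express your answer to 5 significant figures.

Var(Ŷ) = N²·Var(ȳ) = N²·(1 − n/N)·s²/n.
f = 4423/31888 = 0.13870421; Var(ȳ) = 0.86129579·151000000/4423 = 29404.401.
Var(Ŷ) = 31888² · 29404.401 = 2.9899705 × 10^13.
SE(Ŷ) = √(2.9899705 × 10^13) = 5.4681 × 10^6.

5.4681 × 10^6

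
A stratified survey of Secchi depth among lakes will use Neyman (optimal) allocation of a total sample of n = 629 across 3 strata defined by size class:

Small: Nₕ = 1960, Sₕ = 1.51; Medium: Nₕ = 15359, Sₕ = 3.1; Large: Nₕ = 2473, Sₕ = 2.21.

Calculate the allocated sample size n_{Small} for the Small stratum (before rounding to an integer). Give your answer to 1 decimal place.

33.2

Neyman allocation: nₕ = n·NₕSₕ / Σⱼ NⱼSⱼ.
Σ NⱼSⱼ = 1960·1.51 + 15359·3.1 + 2473·2.21 = 56037.83.
n_{Small} = 629·1960·1.51 / 56037.83 = 33.2.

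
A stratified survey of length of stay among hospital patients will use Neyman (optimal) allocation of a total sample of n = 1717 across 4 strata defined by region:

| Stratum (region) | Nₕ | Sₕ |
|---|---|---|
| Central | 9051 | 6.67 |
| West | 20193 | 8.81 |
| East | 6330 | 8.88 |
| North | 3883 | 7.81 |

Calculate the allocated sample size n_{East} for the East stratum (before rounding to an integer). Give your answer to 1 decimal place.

297.1

Neyman allocation: nₕ = n·NₕSₕ / Σⱼ NⱼSⱼ.
Σ NⱼSⱼ = 9051·6.67 + 20193·8.81 + 6330·8.88 + 3883·7.81 = 324807.13.
n_{East} = 1717·6330·8.88 / 324807.13 = 297.1.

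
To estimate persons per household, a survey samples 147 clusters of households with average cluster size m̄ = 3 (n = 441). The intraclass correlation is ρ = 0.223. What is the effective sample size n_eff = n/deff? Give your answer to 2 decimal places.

deff = 1 + (3 − 1)·0.223 = 1 + 0.446 = 1.446.
n_eff = 441 / 1.446 = 304.98.

304.98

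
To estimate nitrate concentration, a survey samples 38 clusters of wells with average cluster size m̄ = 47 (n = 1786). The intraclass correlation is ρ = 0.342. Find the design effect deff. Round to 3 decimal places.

16.732

deff = 1 + (47 − 1)·0.342 = 1 + 15.732 = 16.732.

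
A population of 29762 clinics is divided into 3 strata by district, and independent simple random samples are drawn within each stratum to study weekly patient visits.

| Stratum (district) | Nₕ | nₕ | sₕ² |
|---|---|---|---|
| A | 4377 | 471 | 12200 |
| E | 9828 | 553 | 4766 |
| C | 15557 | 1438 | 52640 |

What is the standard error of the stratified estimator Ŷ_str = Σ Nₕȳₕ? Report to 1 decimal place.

96275.8

Var(Ŷ_str) = Σₕ Nₕ²(1 − fₕ)sₕ²/nₕ.
A: 4377²·(1 − 471/4377)·12200/471 = 4.4284088 × 10^8.
E: 9828²·(1 − 553/9828)·4766/553 = 7.8561175 × 10^8.
C: 15557²·(1 − 1438/15557)·52640/1438 = 8.040569 × 10^9.
Sum = 9.2690216 × 10^9.
SE = √(9.2690216 × 10^9) = 96275.8.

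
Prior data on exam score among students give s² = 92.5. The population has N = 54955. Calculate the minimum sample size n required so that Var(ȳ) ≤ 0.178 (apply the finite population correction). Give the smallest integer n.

Without fpc, n₀ = s²/D = 92.5/0.178 = 519.6629.
With fpc, (1 − n/N)·s²/n ≤ D requires n ≥ n₀/(1 + n₀/N) = 519.6629/(1 + 519.6629/54955) = 514.7949.
Rounding up, n = 515.

515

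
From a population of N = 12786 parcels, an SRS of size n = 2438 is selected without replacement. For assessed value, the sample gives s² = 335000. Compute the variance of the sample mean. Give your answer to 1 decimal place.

111.2

Under SRS without replacement, Var(ȳ) = (1 − f)·s²/n with f = n/N = 2438/12786 = 0.19067730.
Var(ȳ) = (1 − 0.19067730)·335000/2438 = 0.80932270·137.40771 = 111.20718.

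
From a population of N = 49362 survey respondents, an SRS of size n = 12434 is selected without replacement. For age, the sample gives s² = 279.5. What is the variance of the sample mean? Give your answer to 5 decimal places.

Under SRS without replacement, Var(ȳ) = (1 − f)·s²/n with f = n/N = 12434/49362 = 0.25189417.
Var(ȳ) = (1 − 0.25189417)·279.5/12434 = 0.74810583·0.022478687 = 0.016816437.

0.01682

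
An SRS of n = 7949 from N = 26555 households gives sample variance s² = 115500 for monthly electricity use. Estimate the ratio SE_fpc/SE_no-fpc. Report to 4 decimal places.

0.8371

f = n/N = 7949/26555 = 0.29934099.
SE_no-fpc = √(s²/n) = 3.8118407; SE_fpc = √((1−f)s²/n) = 3.1907156.
Ratio = √(1−f) = 0.83705377.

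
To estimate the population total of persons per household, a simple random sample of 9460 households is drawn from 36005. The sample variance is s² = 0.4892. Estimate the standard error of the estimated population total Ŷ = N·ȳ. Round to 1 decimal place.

222.3

Var(Ŷ) = N²·Var(ȳ) = N²·(1 − n/N)·s²/n.
f = 9460/36005 = 0.26274129; Var(ȳ) = 0.73725871·0.4892/9460 = 3.8125472 × 10^-5.
Var(Ŷ) = 36005² · (3.8125472 × 10^-5) = 49424.338.
SE(Ŷ) = √(49424.338) = 222.3.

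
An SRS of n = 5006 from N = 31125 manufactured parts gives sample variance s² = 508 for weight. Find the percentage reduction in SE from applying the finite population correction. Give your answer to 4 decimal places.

8.3941

f = n/N = 5006/31125 = 0.16083534.
SE_no-fpc = √(s²/n) = 0.31855647; SE_fpc = √((1−f)s²/n) = 0.29181662.
Ratio = √(1−f) = 0.91605931. Reduction = 100·(1 − 0.91605931) = 8.3941%.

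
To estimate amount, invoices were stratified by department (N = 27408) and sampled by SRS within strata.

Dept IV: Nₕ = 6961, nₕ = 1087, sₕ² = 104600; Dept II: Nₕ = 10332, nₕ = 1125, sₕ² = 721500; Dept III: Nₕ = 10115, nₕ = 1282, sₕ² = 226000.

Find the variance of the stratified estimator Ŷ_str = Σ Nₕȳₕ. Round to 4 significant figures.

Var(Ŷ_str) = Σₕ Nₕ²(1 − fₕ)sₕ²/nₕ.
Dept IV: 6961²·(1 − 1087/6961)·104600/1087 = 3.9346646 × 10^9.
Dept II: 10332²·(1 − 1125/10332)·721500/1125 = 6.1007939 × 10^10.
Dept III: 10115²·(1 − 1282/10115)·226000/1282 = 1.5750507 × 10^10.
Sum = 8.0693111 × 10^10.

8.069 × 10^10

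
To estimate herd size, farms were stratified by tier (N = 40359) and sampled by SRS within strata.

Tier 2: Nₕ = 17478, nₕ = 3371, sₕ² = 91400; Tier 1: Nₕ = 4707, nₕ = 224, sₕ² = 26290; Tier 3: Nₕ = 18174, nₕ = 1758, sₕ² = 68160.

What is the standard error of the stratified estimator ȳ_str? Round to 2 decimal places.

3.57

Var(ȳ_str) = Σₕ Wₕ²(1 − fₕ)sₕ²/nₕ with Wₕ = Nₕ/N, N = 40359.
Tier 2: Wₕ = 0.43306326; term = 0.43306326²·(1 − 0.19287104)·91400/3371 = 4.1042429.
Tier 1: Wₕ = 0.11662826; term = 0.11662826²·(1 − 0.04758870)·26290/224 = 1.520459.
Tier 3: Wₕ = 0.45030848; term = 0.45030848²·(1 − 0.09673159)·68160/1758 = 7.1014623.
Sum = 12.726164.
SE = √(12.726164) = 3.57.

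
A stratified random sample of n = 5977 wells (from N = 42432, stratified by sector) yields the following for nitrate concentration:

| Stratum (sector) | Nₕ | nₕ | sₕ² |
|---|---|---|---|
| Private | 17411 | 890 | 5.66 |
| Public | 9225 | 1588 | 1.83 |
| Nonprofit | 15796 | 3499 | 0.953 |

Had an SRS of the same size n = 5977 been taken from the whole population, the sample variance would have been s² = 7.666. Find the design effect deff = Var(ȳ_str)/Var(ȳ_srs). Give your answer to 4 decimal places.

0.9896

Var(ȳ_str) = Σ Wₕ²(1−fₕ)sₕ²/nₕ with Wₕ = Nₕ/42432:
  Private: (17411/42432)²·(1−890/17411)·5.66/890 = 0.0010160135
  Public: (9225/42432)²·(1−1588/9225)·1.83/1588 = 4.5092338 × 10^-5
  Nonprofit: (15796/42432)²·(1−3499/15796)·0.953/3499 = 2.938382 × 10^-5
  → Var(ȳ_str) = 0.0010904897.
Var(ȳ_srs) = (1 − 5977/42432)·7.666/5977 = 0.0011019177.
deff = 0.0010904897 / 0.0011019177 = 0.9896.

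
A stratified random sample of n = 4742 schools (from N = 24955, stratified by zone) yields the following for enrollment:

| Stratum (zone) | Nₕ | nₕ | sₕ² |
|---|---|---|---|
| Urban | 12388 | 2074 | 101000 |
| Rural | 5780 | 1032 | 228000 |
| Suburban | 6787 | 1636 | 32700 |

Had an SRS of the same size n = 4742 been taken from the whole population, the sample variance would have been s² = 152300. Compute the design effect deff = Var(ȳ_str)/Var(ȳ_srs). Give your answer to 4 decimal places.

Var(ȳ_str) = Σ Wₕ²(1−fₕ)sₕ²/nₕ with Wₕ = Nₕ/24955:
  Urban: (12388/24955)²·(1−2074/12388)·101000/2074 = 9.9913874
  Rural: (5780/24955)²·(1−1032/5780)·228000/1032 = 9.7359548
  Suburban: (6787/24955)²·(1−1636/6787)·32700/1636 = 1.1220668
  → Var(ȳ_str) = 20.849409.
Var(ȳ_srs) = (1 − 4742/24955)·152300/4742 = 26.014265.
deff = 20.849409 / 26.014265 = 0.8015.

0.8015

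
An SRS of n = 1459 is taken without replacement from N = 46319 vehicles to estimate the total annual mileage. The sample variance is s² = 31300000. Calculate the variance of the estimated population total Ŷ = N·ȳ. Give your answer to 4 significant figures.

4.458 × 10^13

Var(Ŷ) = N²·Var(ȳ) = N²·(1 − n/N)·s²/n.
f = 1459/46319 = 0.03149895; Var(ȳ) = 0.96850105·31300000/1459 = 20777.301.
Var(Ŷ) = 46319² · 20777.301 = 4.4576655 × 10^13.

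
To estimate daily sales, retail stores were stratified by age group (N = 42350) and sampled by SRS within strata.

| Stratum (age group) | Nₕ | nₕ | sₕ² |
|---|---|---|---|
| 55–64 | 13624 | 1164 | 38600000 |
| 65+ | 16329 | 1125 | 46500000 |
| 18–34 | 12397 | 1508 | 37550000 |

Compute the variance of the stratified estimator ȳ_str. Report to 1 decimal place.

10734.4

Var(ȳ_str) = Σₕ Wₕ²(1 − fₕ)sₕ²/nₕ with Wₕ = Nₕ/N, N = 42350.
55–64: Wₕ = 0.32170012; term = 0.32170012²·(1 − 0.08543746)·38600000/1164 = 3138.7026.
65+: Wₕ = 0.38557261; term = 0.38557261²·(1 − 0.06889583)·46500000/1125 = 5721.5151.
18–34: Wₕ = 0.29272727; term = 0.29272727²·(1 − 0.12164233)·37550000/1508 = 1874.1587.
Sum = 10734.376.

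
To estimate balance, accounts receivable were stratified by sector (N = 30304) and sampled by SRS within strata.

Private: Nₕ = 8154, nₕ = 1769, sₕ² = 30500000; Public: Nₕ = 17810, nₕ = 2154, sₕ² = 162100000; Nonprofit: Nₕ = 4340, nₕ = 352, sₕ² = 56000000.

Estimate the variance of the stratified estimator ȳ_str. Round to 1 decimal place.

26825.7

Var(ȳ_str) = Σₕ Wₕ²(1 − fₕ)sₕ²/nₕ with Wₕ = Nₕ/N, N = 30304.
Private: Wₕ = 0.26907339; term = 0.26907339²·(1 − 0.21694874)·30500000/1769 = 977.47059.
Public: Wₕ = 0.58771119; term = 0.58771119²·(1 − 0.12094329)·162100000/2154 = 22849.786.
Nonprofit: Wₕ = 0.14321542; term = 0.14321542²·(1 − 0.08110599)·56000000/352 = 2998.4052.
Sum = 26825.662.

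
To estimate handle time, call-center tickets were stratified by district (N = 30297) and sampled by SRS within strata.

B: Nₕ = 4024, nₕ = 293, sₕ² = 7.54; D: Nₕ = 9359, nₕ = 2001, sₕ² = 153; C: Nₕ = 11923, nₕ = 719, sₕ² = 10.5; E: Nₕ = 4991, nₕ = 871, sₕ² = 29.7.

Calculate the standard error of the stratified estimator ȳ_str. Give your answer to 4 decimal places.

Var(ȳ_str) = Σₕ Wₕ²(1 − fₕ)sₕ²/nₕ with Wₕ = Nₕ/N, N = 30297.
B: Wₕ = 0.13281843; term = 0.13281843²·(1 − 0.07281312)·7.54/293 = 4.209085 × 10^-4.
D: Wₕ = 0.30890847; term = 0.30890847²·(1 − 0.21380489)·153/2001 = 0.0057363325.
C: Wₕ = 0.39353731; term = 0.39353731²·(1 − 0.06030361)·10.5/719 = 0.0021252978.
E: Wₕ = 0.16473578; term = 0.16473578²·(1 − 0.17451413)·29.7/871 = 7.6387769 × 10^-4.
Sum = 0.0090464165.
SE = √(0.0090464165) = 0.0951.

0.0951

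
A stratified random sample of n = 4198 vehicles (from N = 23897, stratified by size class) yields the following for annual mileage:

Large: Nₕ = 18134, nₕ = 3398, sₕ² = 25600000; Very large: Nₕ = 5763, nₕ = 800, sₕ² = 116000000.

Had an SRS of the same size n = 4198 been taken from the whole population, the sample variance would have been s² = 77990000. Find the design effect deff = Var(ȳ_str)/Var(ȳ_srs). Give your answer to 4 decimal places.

Var(ȳ_str) = Σ Wₕ²(1−fₕ)sₕ²/nₕ with Wₕ = Nₕ/23897:
  Large: (18134/23897)²·(1−3398/18134)·25600000/3398 = 3525.3566
  Very large: (5763/23897)²·(1−800/5763)·116000000/800 = 7262.2991
  → Var(ȳ_str) = 10787.656.
Var(ȳ_srs) = (1 − 4198/23897)·77990000/4198 = 15314.305.
deff = 10787.656 / 15314.305 = 0.7044.

0.7044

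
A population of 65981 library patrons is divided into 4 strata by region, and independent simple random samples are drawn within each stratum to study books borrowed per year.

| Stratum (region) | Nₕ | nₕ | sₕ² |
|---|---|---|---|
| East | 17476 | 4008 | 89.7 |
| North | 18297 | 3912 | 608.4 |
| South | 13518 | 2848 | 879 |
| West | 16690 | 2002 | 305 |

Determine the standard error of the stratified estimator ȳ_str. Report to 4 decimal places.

Var(ȳ_str) = Σₕ Wₕ²(1 − fₕ)sₕ²/nₕ with Wₕ = Nₕ/N, N = 65981.
East: Wₕ = 0.26486413; term = 0.26486413²·(1 − 0.22934310)·89.7/4008 = 0.001209963.
North: Wₕ = 0.27730710; term = 0.27730710²·(1 − 0.21380554)·608.4/3912 = 0.009402478.
South: Wₕ = 0.20487716; term = 0.20487716²·(1 − 0.21068205)·879/2848 = 0.01022558.
West: Wₕ = 0.25295161; term = 0.25295161²·(1 − 0.11995207)·305/2002 = 0.0085786111.
Sum = 0.029416632.
SE = √(0.029416632) = 0.1715.

0.1715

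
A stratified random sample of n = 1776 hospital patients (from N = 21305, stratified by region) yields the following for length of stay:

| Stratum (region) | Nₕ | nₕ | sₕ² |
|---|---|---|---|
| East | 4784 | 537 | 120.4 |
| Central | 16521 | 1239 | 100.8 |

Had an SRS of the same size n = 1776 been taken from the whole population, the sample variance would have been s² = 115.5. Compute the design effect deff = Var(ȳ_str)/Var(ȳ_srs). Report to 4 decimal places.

Var(ȳ_str) = Σ Wₕ²(1−fₕ)sₕ²/nₕ with Wₕ = Nₕ/21305:
  East: (4784/21305)²·(1−537/4784)·120.4/537 = 0.010036044
  Central: (16521/21305)²·(1−1239/16521)·100.8/1239 = 0.04525251
  → Var(ȳ_str) = 0.055288554.
Var(ȳ_srs) = (1 − 1776/21305)·115.5/1776 = 0.059612521.
deff = 0.055288554 / 0.059612521 = 0.9275.

0.9275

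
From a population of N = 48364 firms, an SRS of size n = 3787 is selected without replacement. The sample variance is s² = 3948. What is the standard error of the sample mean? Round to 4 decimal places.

Under SRS without replacement, Var(ȳ) = (1 − f)·s²/n with f = n/N = 3787/48364 = 0.07830204.
Var(ȳ) = (1 − 0.07830204)·3948/3787 = 0.92169796·1.0425139 = 0.9608829.
SE(ȳ) = √(0.9608829) = 0.9802.

0.9802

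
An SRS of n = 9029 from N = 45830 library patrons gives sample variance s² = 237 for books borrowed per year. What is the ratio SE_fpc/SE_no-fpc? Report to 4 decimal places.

0.8961

f = n/N = 9029/45830 = 0.19701069.
SE_no-fpc = √(s²/n) = 0.16201467; SE_fpc = √((1−f)s²/n) = 0.14518081.
Ratio = √(1−f) = 0.89609671.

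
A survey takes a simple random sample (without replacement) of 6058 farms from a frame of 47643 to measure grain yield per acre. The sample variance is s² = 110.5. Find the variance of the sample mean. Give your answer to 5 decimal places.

0.01592

Under SRS without replacement, Var(ȳ) = (1 − f)·s²/n with f = n/N = 6058/47643 = 0.12715404.
Var(ȳ) = (1 − 0.12715404)·110.5/6058 = 0.87284596·0.018240343 = 0.01592101.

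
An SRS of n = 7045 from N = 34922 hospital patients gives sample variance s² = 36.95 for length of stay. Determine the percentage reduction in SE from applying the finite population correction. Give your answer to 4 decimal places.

10.6543

f = n/N = 7045/34922 = 0.20173530.
SE_no-fpc = √(s²/n) = 0.072421368; SE_fpc = √((1−f)s²/n) = 0.064705349.
Ratio = √(1−f) = 0.89345660. Reduction = 100·(1 − 0.89345660) = 10.6543%.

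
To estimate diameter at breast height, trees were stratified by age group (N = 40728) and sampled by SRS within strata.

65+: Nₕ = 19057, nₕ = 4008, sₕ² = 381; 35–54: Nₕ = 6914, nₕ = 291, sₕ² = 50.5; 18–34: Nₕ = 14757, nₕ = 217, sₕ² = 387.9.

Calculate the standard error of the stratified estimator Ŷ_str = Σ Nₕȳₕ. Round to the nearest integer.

20464

Var(Ŷ_str) = Σₕ Nₕ²(1 − fₕ)sₕ²/nₕ.
65+: 19057²·(1 − 4008/19057)·381/4008 = 2.7262108 × 10^7.
35–54: 6914²·(1 − 291/6914)·50.5/291 = 7.9466213 × 10^6.
18–34: 14757²·(1 − 217/14757)·387.9/217 = 3.8355048 × 10^8.
Sum = 4.1875921 × 10^8.
SE = √(4.1875921 × 10^8) = 20464.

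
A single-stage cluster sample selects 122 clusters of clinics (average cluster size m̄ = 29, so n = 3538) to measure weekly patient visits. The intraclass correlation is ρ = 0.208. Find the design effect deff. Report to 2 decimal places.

deff = 1 + (29 − 1)·0.208 = 1 + 5.824 = 6.824.

6.82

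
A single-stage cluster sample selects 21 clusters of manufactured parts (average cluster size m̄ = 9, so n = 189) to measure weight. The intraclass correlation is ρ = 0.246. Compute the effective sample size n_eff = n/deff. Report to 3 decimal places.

deff = 1 + (9 − 1)·0.246 = 1 + 1.968 = 2.968.
n_eff = 189 / 2.968 = 63.679.

63.679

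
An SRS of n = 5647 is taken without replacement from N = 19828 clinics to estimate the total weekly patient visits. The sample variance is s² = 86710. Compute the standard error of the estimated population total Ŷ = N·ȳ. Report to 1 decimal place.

Var(Ŷ) = N²·Var(ȳ) = N²·(1 − n/N)·s²/n.
f = 5647/19828 = 0.28479927; Var(ȳ) = 0.71520073·86710/5647 = 10.981947.
Var(Ŷ) = 19828² · 10.981947 = 4.3175479 × 10^9.
SE(Ŷ) = √(4.3175479 × 10^9) = 65708.1.

65708.1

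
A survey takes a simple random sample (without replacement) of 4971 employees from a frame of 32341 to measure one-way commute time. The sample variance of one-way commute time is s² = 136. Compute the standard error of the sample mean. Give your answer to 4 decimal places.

0.1522

Under SRS without replacement, Var(ȳ) = (1 − f)·s²/n with f = n/N = 4971/32341 = 0.15370582.
Var(ȳ) = (1 − 0.15370582)·136/4971 = 0.84629418·0.02735868 = 0.023153492.
SE(ȳ) = √(0.023153492) = 0.1522.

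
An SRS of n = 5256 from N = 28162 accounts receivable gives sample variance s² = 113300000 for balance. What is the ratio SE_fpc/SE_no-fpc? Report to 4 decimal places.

f = n/N = 5256/28162 = 0.18663447.
SE_no-fpc = √(s²/n) = 146.8207; SE_fpc = √((1−f)s²/n) = 132.41286.
Ratio = √(1−f) = 0.90186780.

0.9019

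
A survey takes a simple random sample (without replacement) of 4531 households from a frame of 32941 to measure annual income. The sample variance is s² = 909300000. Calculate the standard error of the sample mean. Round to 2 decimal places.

Under SRS without replacement, Var(ȳ) = (1 − f)·s²/n with f = n/N = 4531/32941 = 0.13754895.
Var(ȳ) = (1 − 0.13754895)·909300000/4531 = 0.86245105·200684.18 = 173080.28.
SE(ȳ) = √(173080.28) = 416.03.

416.03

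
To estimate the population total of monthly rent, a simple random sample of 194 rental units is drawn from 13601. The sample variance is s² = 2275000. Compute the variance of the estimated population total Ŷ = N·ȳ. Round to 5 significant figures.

2.1384 × 10^12

Var(Ŷ) = N²·Var(ȳ) = N²·(1 − n/N)·s²/n.
f = 194/13601 = 0.01426366; Var(ȳ) = 0.98573634·2275000/194 = 11559.537.
Var(Ŷ) = 13601² · 11559.537 = 2.1383664 × 10^12.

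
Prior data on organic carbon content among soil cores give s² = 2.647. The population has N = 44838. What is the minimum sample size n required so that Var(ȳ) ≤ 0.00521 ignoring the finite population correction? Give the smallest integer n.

Without fpc, n₀ = s²/D = 2.647/0.00521 = 508.0614.
Rounding up, n = 509.

509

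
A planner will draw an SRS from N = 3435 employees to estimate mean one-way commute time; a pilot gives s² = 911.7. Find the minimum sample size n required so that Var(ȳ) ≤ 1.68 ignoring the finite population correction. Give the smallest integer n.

Without fpc, n₀ = s²/D = 911.7/1.68 = 542.6786.
Rounding up, n = 543.

543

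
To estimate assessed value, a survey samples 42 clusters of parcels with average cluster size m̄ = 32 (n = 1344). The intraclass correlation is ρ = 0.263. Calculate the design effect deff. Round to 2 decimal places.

deff = 1 + (32 − 1)·0.263 = 1 + 8.153 = 9.153.

9.15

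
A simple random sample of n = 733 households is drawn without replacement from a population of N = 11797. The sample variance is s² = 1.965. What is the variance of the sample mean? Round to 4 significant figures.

0.002514

Under SRS without replacement, Var(ȳ) = (1 − f)·s²/n with f = n/N = 733/11797 = 0.06213444.
Var(ȳ) = (1 − 0.06213444)·1.965/733 = 0.93786556·0.002680764 = 0.0025141962.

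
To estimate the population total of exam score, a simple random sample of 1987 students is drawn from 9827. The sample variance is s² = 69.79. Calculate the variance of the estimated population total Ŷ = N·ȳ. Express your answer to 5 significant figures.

Var(Ŷ) = N²·Var(ȳ) = N²·(1 − n/N)·s²/n.
f = 1987/9827 = 0.20219803; Var(ȳ) = 0.79780197·69.79/1987 = 0.028021439.
Var(Ŷ) = 9827² · 0.028021439 = 2.7060284 × 10^6.

2.7060 × 10^6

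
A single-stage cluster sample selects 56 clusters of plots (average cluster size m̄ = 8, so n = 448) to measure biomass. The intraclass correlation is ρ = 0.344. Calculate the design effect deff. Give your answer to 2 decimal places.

deff = 1 + (8 − 1)·0.344 = 1 + 2.408 = 3.408.

3.41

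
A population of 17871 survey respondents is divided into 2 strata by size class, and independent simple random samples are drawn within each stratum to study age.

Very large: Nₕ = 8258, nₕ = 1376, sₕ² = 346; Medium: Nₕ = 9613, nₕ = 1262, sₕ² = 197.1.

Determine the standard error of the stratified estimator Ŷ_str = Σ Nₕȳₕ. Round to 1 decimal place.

5179.6

Var(Ŷ_str) = Σₕ Nₕ²(1 − fₕ)sₕ²/nₕ.
Very large: 8258²·(1 − 1376/8258)·346/1376 = 1.4290493 × 10^7.
Medium: 9613²·(1 − 1262/9613)·197.1/1262 = 1.2537897 × 10^7.
Sum = 2.682839 × 10^7.
SE = √(2.682839 × 10^7) = 5179.6.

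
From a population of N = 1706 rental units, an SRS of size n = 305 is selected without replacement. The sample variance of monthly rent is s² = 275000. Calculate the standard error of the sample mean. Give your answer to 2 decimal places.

Under SRS without replacement, Var(ȳ) = (1 − f)·s²/n with f = n/N = 305/1706 = 0.17878077.
Var(ȳ) = (1 − 0.17878077)·275000/305 = 0.82121923·901.63934 = 740.44356.
SE(ȳ) = √(740.44356) = 27.21.

27.21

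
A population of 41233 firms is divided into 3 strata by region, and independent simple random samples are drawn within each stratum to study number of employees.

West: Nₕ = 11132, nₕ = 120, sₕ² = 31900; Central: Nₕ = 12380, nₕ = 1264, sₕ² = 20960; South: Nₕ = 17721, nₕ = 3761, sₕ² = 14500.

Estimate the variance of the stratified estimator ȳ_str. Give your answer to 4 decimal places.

Var(ȳ_str) = Σₕ Wₕ²(1 − fₕ)sₕ²/nₕ with Wₕ = Nₕ/N, N = 41233.
West: Wₕ = 0.26997793; term = 0.26997793²·(1 − 0.01077973)·31900/120 = 19.167213.
Central: Wₕ = 0.30024495; term = 0.30024495²·(1 − 0.10210016)·20960/1264 = 1.3422194.
South: Wₕ = 0.42977712; term = 0.42977712²·(1 − 0.21223407)·14500/3761 = 0.56098138.
Sum = 21.070414.

21.0704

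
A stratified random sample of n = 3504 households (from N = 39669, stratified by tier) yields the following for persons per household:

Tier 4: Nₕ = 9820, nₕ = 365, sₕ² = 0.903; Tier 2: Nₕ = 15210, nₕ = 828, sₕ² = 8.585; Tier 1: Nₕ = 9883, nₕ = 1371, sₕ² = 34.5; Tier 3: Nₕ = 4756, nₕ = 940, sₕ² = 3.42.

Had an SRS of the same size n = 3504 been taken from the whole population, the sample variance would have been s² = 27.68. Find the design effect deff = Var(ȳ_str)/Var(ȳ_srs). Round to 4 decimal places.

Var(ȳ_str) = Σ Wₕ²(1−fₕ)sₕ²/nₕ with Wₕ = Nₕ/39669:
  Tier 4: (9820/39669)²·(1−365/9820)·0.903/365 = 1.459706 × 10^-4
  Tier 2: (15210/39669)²·(1−828/15210)·8.585/828 = 0.0014413052
  Tier 1: (9883/39669)²·(1−1371/9883)·34.5/1371 = 0.0013452393
  Tier 3: (4756/39669)²·(1−940/4756)·3.42/940 = 4.1961013 × 10^-5
  → Var(ȳ_str) = 0.0029744761.
Var(ȳ_srs) = (1 − 3504/39669)·27.68/3504 = 0.0072017693.
deff = 0.0029744761 / 0.0072017693 = 0.4130.

0.4130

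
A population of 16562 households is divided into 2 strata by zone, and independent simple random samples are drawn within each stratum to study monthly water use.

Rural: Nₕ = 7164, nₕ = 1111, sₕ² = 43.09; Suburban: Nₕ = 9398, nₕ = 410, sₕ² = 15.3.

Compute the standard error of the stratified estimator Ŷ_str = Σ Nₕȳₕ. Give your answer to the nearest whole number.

2199

Var(Ŷ_str) = Σₕ Nₕ²(1 − fₕ)sₕ²/nₕ.
Rural: 7164²·(1 − 1111/7164)·43.09/1111 = 1.6818555 × 10^6.
Suburban: 9398²·(1 − 410/9398)·15.3/410 = 3.1521442 × 10^6.
Sum = 4.8339997 × 10^6.
SE = √(4.8339997 × 10^6) = 2199.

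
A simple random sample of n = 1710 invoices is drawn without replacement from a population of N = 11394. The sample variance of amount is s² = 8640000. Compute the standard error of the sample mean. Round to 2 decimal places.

65.53

Under SRS without replacement, Var(ȳ) = (1 − f)·s²/n with f = n/N = 1710/11394 = 0.15007899.
Var(ȳ) = (1 − 0.15007899)·8640000/1710 = 0.84992101·5052.6316 = 4294.3377.
SE(ȳ) = √(4294.3377) = 65.53.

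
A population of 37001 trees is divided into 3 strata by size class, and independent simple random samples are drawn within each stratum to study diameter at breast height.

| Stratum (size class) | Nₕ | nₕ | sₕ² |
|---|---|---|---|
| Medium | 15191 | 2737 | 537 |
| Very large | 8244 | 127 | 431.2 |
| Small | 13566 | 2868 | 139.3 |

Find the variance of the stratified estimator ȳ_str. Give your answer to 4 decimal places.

Var(ȳ_str) = Σₕ Wₕ²(1 − fₕ)sₕ²/nₕ with Wₕ = Nₕ/N, N = 37001.
Medium: Wₕ = 0.41055647; term = 0.41055647²·(1 − 0.18017247)·537/2737 = 0.027112389.
Very large: Wₕ = 0.22280479; term = 0.22280479²·(1 − 0.01540514)·431.2/127 = 0.16595167.
Small: Wₕ = 0.36663874; term = 0.36663874²·(1 − 0.21141088)·139.3/2868 = 0.0051487221.
Sum = 0.19821278.

0.1982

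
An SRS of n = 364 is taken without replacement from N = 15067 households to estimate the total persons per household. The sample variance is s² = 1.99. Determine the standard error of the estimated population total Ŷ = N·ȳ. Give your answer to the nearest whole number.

1101

Var(Ŷ) = N²·Var(ȳ) = N²·(1 − n/N)·s²/n.
f = 364/15067 = 0.02415876; Var(ȳ) = 0.97584124·1.99/364 = 0.0053349562.
Var(Ŷ) = 15067² · 0.0053349562 = 1.2111124 × 10^6.
SE(Ŷ) = √(1.2111124 × 10^6) = 1101.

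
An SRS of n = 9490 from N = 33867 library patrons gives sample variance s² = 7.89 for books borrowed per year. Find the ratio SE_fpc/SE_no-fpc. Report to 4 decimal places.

f = n/N = 9490/33867 = 0.28021378.
SE_no-fpc = √(s²/n) = 0.028834033; SE_fpc = √((1−f)s²/n) = 0.024462856.
Ratio = √(1−f) = 0.84840216.

0.8484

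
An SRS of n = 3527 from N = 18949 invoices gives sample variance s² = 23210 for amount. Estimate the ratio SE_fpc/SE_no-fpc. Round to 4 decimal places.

f = n/N = 3527/18949 = 0.18613119.
SE_no-fpc = √(s²/n) = 2.5652804; SE_fpc = √((1−f)s²/n) = 2.3142594.
Ratio = √(1−f) = 0.90214678.

0.9021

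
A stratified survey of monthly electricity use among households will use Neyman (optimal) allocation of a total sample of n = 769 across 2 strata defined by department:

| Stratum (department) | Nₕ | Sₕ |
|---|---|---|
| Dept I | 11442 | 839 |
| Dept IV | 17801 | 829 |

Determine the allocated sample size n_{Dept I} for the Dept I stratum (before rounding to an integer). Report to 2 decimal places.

Neyman allocation: nₕ = n·NₕSₕ / Σⱼ NⱼSⱼ.
Σ NⱼSⱼ = 11442·839 + 17801·829 = 2.4356867 × 10^7.
n_{Dept I} = 769·11442·839 / (2.4356867 × 10^7) = 303.09.

303.09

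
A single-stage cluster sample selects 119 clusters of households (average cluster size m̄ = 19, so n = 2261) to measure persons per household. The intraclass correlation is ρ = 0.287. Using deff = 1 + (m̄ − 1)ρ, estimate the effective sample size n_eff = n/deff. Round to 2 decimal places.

366.69

deff = 1 + (19 − 1)·0.287 = 1 + 5.166 = 6.166.
n_eff = 2261 / 6.166 = 366.69.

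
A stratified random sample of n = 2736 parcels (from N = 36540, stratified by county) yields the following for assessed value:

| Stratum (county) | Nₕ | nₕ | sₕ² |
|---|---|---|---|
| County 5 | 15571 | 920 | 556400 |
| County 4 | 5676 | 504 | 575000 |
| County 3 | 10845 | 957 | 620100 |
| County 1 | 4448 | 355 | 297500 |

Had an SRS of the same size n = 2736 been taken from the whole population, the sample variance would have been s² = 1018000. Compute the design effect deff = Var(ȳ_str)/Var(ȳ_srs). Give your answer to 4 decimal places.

0.5575

Var(ȳ_str) = Σ Wₕ²(1−fₕ)sₕ²/nₕ with Wₕ = Nₕ/36540:
  County 5: (15571/36540)²·(1−920/15571)·556400/920 = 103.33465
  County 4: (5676/36540)²·(1−504/5676)·575000/504 = 25.08425
  County 3: (10845/36540)²·(1−957/10845)·620100/957 = 52.04161
  County 1: (4448/36540)²·(1−355/4448)·297500/355 = 11.42689
  → Var(ȳ_str) = 191.8874.
Var(ȳ_srs) = (1 − 2736/36540)·1018000/2736 = 344.21614.
deff = 191.8874 / 344.21614 = 0.5575.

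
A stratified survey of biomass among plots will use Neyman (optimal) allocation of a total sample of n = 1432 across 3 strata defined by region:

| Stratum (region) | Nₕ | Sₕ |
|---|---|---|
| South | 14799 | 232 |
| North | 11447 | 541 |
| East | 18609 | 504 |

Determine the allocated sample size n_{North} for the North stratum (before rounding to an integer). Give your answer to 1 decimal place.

466.6

Neyman allocation: nₕ = n·NₕSₕ / Σⱼ NⱼSⱼ.
Σ NⱼSⱼ = 14799·232 + 11447·541 + 18609·504 = 1.9005131 × 10^7.
n_{North} = 1432·11447·541 / (1.9005131 × 10^7) = 466.6.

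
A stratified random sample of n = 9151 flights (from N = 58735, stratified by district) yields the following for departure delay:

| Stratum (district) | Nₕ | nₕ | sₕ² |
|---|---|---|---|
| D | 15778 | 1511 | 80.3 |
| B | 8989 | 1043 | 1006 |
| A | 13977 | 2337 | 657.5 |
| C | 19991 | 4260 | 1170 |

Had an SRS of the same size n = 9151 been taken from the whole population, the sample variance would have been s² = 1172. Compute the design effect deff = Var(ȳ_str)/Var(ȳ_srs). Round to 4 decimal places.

Var(ȳ_str) = Σ Wₕ²(1−fₕ)sₕ²/nₕ with Wₕ = Nₕ/58735:
  D: (15778/58735)²·(1−1511/15778)·80.3/1511 = 0.0034677018
  B: (8989/58735)²·(1−1043/8989)·1006/1043 = 0.019970074
  A: (13977/58735)²·(1−2337/13977)·657.5/2337 = 0.01326814
  C: (19991/58735)²·(1−4260/19991)·1170/4260 = 0.025036474
  → Var(ȳ_str) = 0.06174239.
Var(ȳ_srs) = (1 − 9151/58735)·1172/9151 = 0.1081194.
deff = 0.06174239 / 0.1081194 = 0.5711.

0.5711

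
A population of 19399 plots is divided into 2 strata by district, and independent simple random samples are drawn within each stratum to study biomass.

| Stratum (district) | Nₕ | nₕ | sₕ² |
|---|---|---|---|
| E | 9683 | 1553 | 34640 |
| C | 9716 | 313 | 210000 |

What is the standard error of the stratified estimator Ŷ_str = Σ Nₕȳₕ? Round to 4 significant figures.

Var(Ŷ_str) = Σₕ Nₕ²(1 − fₕ)sₕ²/nₕ.
E: 9683²·(1 − 1553/9683)·34640/1553 = 1.7559288 × 10^9.
C: 9716²·(1 − 313/9716)·210000/313 = 6.1295543 × 10^10.
Sum = 6.3051472 × 10^10.
SE = √(6.3051472 × 10^10) = 251100.

251100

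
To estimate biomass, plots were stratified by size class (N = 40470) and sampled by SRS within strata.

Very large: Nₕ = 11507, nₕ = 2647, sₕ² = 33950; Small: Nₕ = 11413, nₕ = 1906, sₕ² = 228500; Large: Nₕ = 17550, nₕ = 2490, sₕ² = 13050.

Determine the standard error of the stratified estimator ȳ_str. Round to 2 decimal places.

3.10

Var(ȳ_str) = Σₕ Wₕ²(1 − fₕ)sₕ²/nₕ with Wₕ = Nₕ/N, N = 40470.
Very large: Wₕ = 0.28433407; term = 0.28433407²·(1 − 0.23003389)·33950/2647 = 0.79839032.
Small: Wₕ = 0.28201137; term = 0.28201137²·(1 − 0.16700254)·228500/1906 = 7.9421889.
Large: Wₕ = 0.43365456; term = 0.43365456²·(1 − 0.14188034)·13050/2490 = 0.84575943.
Sum = 9.5863387.
SE = √(9.5863387) = 3.10.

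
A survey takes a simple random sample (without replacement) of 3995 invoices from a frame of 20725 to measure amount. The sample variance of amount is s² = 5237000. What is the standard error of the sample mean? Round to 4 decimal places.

Under SRS without replacement, Var(ȳ) = (1 − f)·s²/n with f = n/N = 3995/20725 = 0.19276236.
Var(ȳ) = (1 − 0.19276236)·5237000/3995 = 0.80723764·1310.8886 = 1058.1986.
SE(ȳ) = √(1058.1986) = 32.5300.

32.5300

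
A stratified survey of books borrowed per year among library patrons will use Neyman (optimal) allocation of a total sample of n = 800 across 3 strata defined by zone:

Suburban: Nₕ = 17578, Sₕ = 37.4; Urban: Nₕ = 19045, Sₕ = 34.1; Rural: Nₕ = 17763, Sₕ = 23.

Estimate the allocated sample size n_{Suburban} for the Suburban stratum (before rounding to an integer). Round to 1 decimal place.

306.6

Neyman allocation: nₕ = n·NₕSₕ / Σⱼ NⱼSⱼ.
Σ NⱼSⱼ = 17578·37.4 + 19045·34.1 + 17763·23 = 1.7154007 × 10^6.
n_{Suburban} = 800·17578·37.4 / (1.7154007 × 10^6) = 306.6.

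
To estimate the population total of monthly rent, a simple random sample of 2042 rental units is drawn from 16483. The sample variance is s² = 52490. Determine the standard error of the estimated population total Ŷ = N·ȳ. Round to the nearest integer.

78222

Var(Ŷ) = N²·Var(ȳ) = N²·(1 − n/N)·s²/n.
f = 2042/16483 = 0.12388522; Var(ȳ) = 0.87611478·52490/2042 = 22.520698.
Var(Ŷ) = 16483² · 22.520698 = 6.1186324 × 10^9.
SE(Ŷ) = √(6.1186324 × 10^9) = 78222.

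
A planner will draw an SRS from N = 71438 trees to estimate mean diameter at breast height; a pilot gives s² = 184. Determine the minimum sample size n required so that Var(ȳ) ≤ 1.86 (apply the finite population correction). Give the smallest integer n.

Without fpc, n₀ = s²/D = 184/1.86 = 98.9247.
With fpc, (1 − n/N)·s²/n ≤ D requires n ≥ n₀/(1 + n₀/N) = 98.9247/(1 + 98.9247/71438) = 98.7879.
Rounding up, n = 99.

99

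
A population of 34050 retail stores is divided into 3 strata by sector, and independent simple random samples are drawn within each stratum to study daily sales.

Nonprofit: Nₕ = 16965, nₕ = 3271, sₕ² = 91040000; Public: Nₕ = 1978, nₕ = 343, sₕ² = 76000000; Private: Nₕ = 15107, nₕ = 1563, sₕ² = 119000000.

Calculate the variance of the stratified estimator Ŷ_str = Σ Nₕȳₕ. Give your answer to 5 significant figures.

2.2761 × 10^13

Var(Ŷ_str) = Σₕ Nₕ²(1 − fₕ)sₕ²/nₕ.
Nonprofit: 16965²·(1 − 3271/16965)·91040000/3271 = 6.4660029 × 10^12.
Public: 1978²·(1 − 343/1978)·76000000/343 = 7.1657808 × 10^11.
Private: 15107²·(1 − 1563/15107)·119000000/1563 = 1.5578052 × 10^13.
Sum = 2.2760633 × 10^13.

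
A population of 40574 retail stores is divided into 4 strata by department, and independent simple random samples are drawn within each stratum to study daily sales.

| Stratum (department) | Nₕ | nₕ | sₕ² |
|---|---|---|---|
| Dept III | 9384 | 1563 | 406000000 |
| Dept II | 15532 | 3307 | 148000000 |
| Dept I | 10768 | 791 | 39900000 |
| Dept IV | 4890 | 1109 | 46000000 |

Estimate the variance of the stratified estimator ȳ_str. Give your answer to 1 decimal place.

Var(ȳ_str) = Σₕ Wₕ²(1 − fₕ)sₕ²/nₕ with Wₕ = Nₕ/N, N = 40574.
Dept III: Wₕ = 0.23128112; term = 0.23128112²·(1 − 0.16656010)·406000000/1563 = 11580.35.
Dept II: Wₕ = 0.38280672; term = 0.38280672²·(1 − 0.21291527)·148000000/3307 = 5161.8826.
Dept I: Wₕ = 0.26539163; term = 0.26539163²·(1 − 0.07345840)·39900000/791 = 3291.8177.
Dept IV: Wₕ = 0.12052053; term = 0.12052053²·(1 − 0.22678937)·46000000/1109 = 465.85008.
Sum = 20499.9.

20499.9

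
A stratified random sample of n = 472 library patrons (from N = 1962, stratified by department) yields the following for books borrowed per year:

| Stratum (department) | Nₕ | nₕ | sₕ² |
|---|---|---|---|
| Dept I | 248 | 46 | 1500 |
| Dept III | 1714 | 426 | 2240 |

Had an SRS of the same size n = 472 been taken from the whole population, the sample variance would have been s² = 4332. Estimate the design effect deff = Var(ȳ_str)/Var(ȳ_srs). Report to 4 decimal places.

Var(ȳ_str) = Σ Wₕ²(1−fₕ)sₕ²/nₕ with Wₕ = Nₕ/1962:
  Dept I: (248/1962)²·(1−46/248)·1500/46 = 0.42436394
  Dept III: (1714/1962)²·(1−426/1714)·2240/426 = 3.0155539
  → Var(ȳ_str) = 3.4399178.
Var(ȳ_srs) = (1 − 472/1962)·4332/472 = 6.970015.
deff = 3.4399178 / 6.970015 = 0.4935.

0.4935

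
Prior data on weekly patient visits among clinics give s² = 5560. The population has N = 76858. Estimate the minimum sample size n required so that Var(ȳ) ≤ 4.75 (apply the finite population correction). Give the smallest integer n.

Without fpc, n₀ = s²/D = 5560/4.75 = 1170.5263.
With fpc, (1 − n/N)·s²/n ≤ D requires n ≥ n₀/(1 + n₀/N) = 1170.5263/(1 + 1170.5263/76858) = 1152.9669.
Rounding up, n = 1153.

1153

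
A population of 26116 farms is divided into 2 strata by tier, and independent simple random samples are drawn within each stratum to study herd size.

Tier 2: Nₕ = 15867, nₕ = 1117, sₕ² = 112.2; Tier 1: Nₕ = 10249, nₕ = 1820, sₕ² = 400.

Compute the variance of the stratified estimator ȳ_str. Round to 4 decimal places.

0.0623

Var(ȳ_str) = Σₕ Wₕ²(1 − fₕ)sₕ²/nₕ with Wₕ = Nₕ/N, N = 26116.
Tier 2: Wₕ = 0.60755858; term = 0.60755858²·(1 − 0.07039768)·112.2/1117 = 0.034467772.
Tier 1: Wₕ = 0.39244142; term = 0.39244142²·(1 − 0.17757830)·400/1820 = 0.027837667.
Sum = 0.062305439.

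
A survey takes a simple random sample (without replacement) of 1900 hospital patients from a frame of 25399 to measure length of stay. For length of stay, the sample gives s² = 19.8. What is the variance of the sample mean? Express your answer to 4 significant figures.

Under SRS without replacement, Var(ȳ) = (1 − f)·s²/n with f = n/N = 1900/25399 = 0.07480609.
Var(ȳ) = (1 − 0.07480609)·19.8/1900 = 0.92519391·0.010421053 = 0.0096414944.

0.009641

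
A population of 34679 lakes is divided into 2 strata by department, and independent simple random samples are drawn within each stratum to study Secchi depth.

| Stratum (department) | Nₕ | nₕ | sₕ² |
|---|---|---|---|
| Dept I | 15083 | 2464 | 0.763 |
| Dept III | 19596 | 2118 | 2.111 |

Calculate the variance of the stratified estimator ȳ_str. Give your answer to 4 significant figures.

3.329 × 10^-4

Var(ȳ_str) = Σₕ Wₕ²(1 − fₕ)sₕ²/nₕ with Wₕ = Nₕ/N, N = 34679.
Dept I: Wₕ = 0.43493180; term = 0.43493180²·(1 − 0.16336273)·0.763/2464 = 4.9007593 × 10^-5.
Dept III: Wₕ = 0.56506820; term = 0.56506820²·(1 − 0.10808328)·2.111/2118 = 2.8384962 × 10^-4.
Sum = 3.3285721 × 10^-4.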